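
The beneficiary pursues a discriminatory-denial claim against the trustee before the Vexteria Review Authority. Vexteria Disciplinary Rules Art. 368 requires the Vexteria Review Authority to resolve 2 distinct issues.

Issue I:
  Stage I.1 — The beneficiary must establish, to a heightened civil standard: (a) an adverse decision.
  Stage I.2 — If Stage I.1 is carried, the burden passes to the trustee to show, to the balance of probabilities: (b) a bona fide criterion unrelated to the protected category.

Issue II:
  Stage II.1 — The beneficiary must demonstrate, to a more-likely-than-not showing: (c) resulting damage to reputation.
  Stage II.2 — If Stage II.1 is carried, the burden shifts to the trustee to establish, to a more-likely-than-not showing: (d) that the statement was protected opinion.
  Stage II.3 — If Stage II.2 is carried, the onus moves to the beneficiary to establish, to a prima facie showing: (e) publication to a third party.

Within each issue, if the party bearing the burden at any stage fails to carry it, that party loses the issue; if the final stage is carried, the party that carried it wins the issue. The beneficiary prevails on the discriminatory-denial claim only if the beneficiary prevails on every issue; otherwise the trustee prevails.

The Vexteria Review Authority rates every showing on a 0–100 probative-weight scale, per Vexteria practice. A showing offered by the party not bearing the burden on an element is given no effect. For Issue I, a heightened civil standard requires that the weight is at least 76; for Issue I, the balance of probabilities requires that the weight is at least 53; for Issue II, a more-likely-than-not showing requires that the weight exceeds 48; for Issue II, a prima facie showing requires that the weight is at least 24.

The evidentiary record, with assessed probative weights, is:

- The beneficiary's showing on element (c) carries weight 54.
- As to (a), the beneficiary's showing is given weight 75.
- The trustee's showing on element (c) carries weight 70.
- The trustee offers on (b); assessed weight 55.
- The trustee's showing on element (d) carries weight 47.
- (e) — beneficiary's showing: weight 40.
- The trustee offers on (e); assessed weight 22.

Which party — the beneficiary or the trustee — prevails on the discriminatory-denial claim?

trustee

— Issue I —
Stage I.1 — burden on beneficiary; standard: a heightened civil standard (weight is at least 76).
    (a): 75 < 76 [not met]
  Stage I.1 not carried; the beneficiary fails its burden.
So the trustee prevails on this issue.
— Issue II —
Stage II.1 (beneficiary, a more-likely-than-not showing, weight exceeds 48): (c) 54 (trustee's 70 disregarded) > 48 — meets.
  All elements met. The burden passes to the trustee.
Stage II.2 (trustee, a more-likely-than-not showing, weight exceeds 48): (d) 47 ≤ 48 — fails.
  Stage II.2 not carried; the trustee fails its burden.
The analysis ends at Stage II.2; the beneficiary prevails on this issue.
Per-issue: Issue I → trustee; Issue II → beneficiary. The beneficiary must prevail on every issue; overall, the trustee prevails.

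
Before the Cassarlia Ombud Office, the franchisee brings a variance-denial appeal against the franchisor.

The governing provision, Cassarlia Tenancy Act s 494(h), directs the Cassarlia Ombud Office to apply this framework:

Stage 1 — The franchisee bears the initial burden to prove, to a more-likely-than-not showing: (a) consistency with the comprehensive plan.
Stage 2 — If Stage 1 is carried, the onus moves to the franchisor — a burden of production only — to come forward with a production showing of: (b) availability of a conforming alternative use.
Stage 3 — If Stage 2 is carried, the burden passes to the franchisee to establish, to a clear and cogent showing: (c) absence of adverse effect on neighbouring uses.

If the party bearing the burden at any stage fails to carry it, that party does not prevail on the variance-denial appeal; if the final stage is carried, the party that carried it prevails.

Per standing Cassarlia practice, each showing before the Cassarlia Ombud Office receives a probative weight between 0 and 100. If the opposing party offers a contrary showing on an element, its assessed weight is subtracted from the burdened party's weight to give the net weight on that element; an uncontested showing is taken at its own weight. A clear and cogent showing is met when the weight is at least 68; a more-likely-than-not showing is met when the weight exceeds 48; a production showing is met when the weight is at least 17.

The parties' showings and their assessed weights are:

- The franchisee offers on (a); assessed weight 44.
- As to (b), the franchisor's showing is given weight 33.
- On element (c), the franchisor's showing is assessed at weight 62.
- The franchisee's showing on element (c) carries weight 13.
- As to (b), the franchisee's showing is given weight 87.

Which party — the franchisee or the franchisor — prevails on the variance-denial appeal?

franchisor

At Stage 1 the franchisee must meet a more-likely-than-not showing (weight exceeds 48): on (a) the weight is 44, ≤ 48, so (a) does not meet the standard.
  The franchisee does not carry Stage 1.
The analysis ends at Stage 1; the franchisor prevails.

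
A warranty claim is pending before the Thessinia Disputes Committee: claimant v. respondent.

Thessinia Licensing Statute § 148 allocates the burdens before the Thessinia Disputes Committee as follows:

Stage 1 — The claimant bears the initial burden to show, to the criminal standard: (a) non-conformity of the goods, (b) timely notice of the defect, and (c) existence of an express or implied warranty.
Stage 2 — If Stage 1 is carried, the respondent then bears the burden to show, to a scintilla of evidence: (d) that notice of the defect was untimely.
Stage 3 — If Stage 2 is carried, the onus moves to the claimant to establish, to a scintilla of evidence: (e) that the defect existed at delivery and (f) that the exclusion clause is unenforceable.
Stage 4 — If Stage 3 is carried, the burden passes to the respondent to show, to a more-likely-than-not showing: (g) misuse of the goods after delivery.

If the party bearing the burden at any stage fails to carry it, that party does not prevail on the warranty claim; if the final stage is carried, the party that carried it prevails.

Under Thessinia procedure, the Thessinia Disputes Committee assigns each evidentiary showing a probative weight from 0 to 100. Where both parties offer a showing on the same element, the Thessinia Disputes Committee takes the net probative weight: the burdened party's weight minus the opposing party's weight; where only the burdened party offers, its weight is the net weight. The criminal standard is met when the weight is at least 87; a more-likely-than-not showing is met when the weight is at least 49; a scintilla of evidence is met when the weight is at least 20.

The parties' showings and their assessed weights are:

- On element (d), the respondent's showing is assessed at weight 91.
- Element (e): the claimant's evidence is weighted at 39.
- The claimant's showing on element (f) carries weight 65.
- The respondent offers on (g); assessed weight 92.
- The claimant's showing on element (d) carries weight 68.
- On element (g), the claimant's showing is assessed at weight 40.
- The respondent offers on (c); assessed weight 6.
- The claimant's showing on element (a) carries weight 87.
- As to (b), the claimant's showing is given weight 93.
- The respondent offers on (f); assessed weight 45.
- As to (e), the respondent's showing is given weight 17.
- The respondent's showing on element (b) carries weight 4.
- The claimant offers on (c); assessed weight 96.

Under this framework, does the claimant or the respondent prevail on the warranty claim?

Stage 1 — burden on claimant; standard: the criminal standard (weight is at least 87).
    (a): 87 ≥ 87 [met]
    (b): 93 − 4 = 89 ≥ 87 [met]
    (c): 96 − 6 = 90 ≥ 87 [met]
  Stage 1 carried; the burden shifts to the respondent.
Stage 2 — burden on respondent; standard: a scintilla of evidence (weight is at least 20).
    (d): 91 − 68 = 23 ≥ 20 [met]
  Stage 2 is satisfied; the onus moves to the claimant.
Stage 3 — burden on claimant; standard: a scintilla of evidence (weight is at least 20).
    (e): 39 − 17 = 22 ≥ 20 [met]
    (f): 65 − 45 = 20 ≥ 20 [met]
  All elements met. The burden passes to the respondent.
Stage 4 — burden on respondent; standard: a more-likely-than-not showing (weight is at least 49).
    (g): 92 − 40 = 52 ≥ 49 [met]
  The respondent carries the last stage.
With every stage satisfied, the respondent prevails.

respondent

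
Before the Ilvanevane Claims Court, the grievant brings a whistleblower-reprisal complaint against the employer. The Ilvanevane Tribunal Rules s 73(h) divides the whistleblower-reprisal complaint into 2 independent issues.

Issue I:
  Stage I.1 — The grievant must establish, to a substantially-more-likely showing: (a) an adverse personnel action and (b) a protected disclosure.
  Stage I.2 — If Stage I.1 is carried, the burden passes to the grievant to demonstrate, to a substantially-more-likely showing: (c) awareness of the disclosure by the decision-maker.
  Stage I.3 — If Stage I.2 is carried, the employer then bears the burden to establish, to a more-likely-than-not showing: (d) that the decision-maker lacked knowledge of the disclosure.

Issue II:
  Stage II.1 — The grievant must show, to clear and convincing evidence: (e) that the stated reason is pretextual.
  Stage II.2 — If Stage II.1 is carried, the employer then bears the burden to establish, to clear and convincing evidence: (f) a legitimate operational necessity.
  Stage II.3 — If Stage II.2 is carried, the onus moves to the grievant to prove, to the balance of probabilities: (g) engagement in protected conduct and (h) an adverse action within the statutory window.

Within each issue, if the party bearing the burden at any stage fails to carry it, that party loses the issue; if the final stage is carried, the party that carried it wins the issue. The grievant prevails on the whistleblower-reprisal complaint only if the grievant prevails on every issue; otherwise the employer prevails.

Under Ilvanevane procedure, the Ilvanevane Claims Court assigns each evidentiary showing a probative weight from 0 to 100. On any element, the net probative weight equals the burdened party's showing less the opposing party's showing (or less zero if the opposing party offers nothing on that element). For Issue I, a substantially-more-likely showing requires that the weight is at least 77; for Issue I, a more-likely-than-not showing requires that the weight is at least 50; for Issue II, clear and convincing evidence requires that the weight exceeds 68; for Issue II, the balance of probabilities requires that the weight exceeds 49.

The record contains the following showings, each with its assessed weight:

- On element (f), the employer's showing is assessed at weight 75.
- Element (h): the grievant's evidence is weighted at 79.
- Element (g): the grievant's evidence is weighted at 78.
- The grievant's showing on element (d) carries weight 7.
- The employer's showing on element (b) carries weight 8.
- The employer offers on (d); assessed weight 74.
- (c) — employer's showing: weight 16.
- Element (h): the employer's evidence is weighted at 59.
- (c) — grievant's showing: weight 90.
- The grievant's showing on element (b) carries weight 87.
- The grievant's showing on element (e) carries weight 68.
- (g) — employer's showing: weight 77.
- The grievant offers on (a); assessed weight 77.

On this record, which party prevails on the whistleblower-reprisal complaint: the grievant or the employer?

employer

— Issue I —
Stage I.1 (grievant, a substantially-more-likely showing, weight is at least 77): (a) 77 ≥ 77 — meets; (b) net 87−8=79 ≥ 77 — meets.
  Stage I.1 carried; the burden remains with the grievant.
Stage I.2 (grievant, a substantially-more-likely showing, weight is at least 77): (c) net 90−16=74 < 77 — fails.
  Not every element is met, so the grievant fails to carry Stage I.2.
So the employer prevails on this issue.
— Issue II —
Stage II.1 (grievant, clear and convincing evidence, weight exceeds 68): (e) 68 ≤ 68 — fails.
  The grievant does not carry Stage II.1.
The employer prevails on this issue.
Per-issue: Issue I → employer; Issue II → employer. The grievant must prevail on every issue; overall, the employer prevails.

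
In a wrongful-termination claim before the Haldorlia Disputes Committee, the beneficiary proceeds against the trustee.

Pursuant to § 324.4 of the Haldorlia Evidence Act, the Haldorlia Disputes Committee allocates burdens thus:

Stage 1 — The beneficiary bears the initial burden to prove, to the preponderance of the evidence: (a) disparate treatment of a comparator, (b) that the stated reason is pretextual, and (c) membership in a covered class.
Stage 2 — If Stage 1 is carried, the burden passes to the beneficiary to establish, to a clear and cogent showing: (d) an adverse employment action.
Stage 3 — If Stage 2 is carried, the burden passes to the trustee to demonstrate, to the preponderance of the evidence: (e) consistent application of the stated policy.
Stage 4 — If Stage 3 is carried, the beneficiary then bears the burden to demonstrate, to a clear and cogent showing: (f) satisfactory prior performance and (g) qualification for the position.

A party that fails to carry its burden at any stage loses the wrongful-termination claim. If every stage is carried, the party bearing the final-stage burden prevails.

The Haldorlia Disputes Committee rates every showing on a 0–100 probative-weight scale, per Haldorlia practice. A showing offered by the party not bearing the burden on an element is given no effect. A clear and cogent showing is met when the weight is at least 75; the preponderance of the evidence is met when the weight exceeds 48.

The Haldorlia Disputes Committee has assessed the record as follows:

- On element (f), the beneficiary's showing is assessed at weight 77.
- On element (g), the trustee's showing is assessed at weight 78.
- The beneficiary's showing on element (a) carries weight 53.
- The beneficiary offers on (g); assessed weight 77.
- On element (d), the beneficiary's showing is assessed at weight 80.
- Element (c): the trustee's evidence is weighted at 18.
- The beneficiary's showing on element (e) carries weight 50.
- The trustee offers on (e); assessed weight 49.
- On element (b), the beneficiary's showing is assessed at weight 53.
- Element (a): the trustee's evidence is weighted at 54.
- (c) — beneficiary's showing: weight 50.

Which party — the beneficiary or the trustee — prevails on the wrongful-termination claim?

beneficiary

At Stage 1 the beneficiary must meet the preponderance of the evidence (weight exceeds 48): on (a) the weight is 53 (the trustee's 54 is given no effect), > 48, so (a) meets the standard; on (b) the weight is 53, which does exceed 48, so (b) meets the standard; on (c) the weight is 50 (the trustee's 18 is given no effect), > 48, so (c) meets the standard.
  Stage 1 is satisfied; the beneficiary continues to bear the burden.
At Stage 2 the beneficiary must meet a clear and cogent showing (weight is at least 75): on (d) the weight is 80, ≥ 75, so (d) meets the standard.
  All elements met. The burden passes to the trustee.
At Stage 3 the trustee must meet the preponderance of the evidence (weight exceeds 48): on (e) the weight is 49 (the beneficiary's 50 is given no effect), > 48, so (e) meets the standard.
  The trustee carries Stage 3; the beneficiary now bears the burden.
At Stage 4 the beneficiary must meet a clear and cogent showing (weight is at least 75): on (f) the weight is 77, which does reach 75, so (f) meets the standard; on (g) the weight is 77 (the trustee's 78 is given no effect), which does reach 75, so (g) meets the standard.
  All elements met at the final stage.
All stages carried — the beneficiary prevails.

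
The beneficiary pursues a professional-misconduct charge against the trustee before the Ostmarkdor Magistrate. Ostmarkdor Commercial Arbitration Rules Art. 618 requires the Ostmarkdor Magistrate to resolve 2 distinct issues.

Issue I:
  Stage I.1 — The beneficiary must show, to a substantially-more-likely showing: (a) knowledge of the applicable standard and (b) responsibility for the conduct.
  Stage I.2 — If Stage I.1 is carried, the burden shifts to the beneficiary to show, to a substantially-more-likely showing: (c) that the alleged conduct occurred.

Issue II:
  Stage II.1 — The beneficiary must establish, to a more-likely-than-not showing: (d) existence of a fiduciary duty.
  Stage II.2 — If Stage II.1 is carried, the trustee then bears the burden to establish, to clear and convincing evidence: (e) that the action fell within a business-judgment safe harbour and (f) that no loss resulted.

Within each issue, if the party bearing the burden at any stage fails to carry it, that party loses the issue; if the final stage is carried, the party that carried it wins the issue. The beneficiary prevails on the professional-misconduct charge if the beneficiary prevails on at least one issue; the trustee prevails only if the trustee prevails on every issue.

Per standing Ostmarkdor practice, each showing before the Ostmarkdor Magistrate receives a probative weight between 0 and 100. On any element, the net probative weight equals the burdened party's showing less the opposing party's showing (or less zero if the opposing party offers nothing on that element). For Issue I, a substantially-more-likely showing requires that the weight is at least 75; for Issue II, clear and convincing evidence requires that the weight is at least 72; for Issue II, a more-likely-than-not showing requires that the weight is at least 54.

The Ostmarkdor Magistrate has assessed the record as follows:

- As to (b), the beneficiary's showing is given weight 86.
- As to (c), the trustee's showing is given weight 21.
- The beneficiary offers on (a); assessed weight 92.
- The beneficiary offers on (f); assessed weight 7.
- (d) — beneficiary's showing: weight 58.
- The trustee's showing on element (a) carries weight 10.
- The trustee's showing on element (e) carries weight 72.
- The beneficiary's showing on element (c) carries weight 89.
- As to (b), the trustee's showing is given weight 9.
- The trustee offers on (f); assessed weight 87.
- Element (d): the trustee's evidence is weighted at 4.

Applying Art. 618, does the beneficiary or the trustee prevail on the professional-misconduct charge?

— Issue I —
Stage I.1 (beneficiary, a substantially-more-likely showing, weight is at least 75): (a) net 92−10=82 ≥ 75 — meets; (b) net 86−9=77 ≥ 75 — meets.
  All elements met. The beneficiary retains the burden for Stage I.2.
Stage I.2 (beneficiary, a substantially-more-likely showing, weight is at least 75): (c) net 89−21=68 < 75 — fails.
  Not every element is met, so the beneficiary fails to carry Stage I.2.
So the trustee prevails on this issue.
— Issue II —
At Stage II.1 the beneficiary must meet a more-likely-than-not showing (weight is at least 54): on (d) the weight is 58 less the opposing 4 gives net 54, which does reach 54, so (d) meets the standard.
  Stage II.1 carried; the burden shifts to the trustee.
At Stage II.2 the trustee must meet clear and convincing evidence (weight is at least 72): on (e) the weight is 72, ≥ 72, so (e) meets the standard; on (f) the weight is 87 less the opposing 7 gives net 80, ≥ 72, so (f) meets the standard.
  All elements met at the final stage.
With every stage satisfied, the trustee prevails on this issue.
Per-issue: Issue I → trustee; Issue II → trustee. The beneficiary must prevail on at least one issue; overall, the trustee prevails.

trustee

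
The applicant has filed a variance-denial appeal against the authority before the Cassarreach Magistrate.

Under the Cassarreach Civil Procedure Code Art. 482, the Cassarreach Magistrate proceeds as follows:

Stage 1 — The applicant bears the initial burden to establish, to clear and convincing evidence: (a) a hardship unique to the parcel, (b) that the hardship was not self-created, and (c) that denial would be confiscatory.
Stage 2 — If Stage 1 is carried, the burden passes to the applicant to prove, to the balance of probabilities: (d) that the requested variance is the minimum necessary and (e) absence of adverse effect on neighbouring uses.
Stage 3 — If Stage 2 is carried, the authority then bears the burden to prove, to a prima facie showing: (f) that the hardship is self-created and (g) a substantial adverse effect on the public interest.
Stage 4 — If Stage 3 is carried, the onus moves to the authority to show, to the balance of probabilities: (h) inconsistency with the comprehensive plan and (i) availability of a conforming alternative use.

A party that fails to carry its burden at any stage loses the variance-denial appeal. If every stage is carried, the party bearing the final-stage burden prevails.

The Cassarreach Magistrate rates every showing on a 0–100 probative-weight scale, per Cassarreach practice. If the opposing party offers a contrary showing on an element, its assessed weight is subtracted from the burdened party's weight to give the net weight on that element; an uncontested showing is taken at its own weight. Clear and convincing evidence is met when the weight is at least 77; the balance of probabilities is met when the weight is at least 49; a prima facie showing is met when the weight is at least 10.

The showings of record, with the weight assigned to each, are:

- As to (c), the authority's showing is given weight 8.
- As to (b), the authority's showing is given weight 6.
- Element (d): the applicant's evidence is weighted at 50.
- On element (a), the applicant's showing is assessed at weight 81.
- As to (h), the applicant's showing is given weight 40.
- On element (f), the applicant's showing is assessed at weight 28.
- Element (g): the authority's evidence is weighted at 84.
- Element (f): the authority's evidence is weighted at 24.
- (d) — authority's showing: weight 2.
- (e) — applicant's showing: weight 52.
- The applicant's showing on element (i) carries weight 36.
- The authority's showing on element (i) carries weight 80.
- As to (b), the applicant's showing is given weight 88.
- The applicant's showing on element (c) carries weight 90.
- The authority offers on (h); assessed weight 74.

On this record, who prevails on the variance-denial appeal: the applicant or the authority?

Stage 1 — burden on applicant; standard: clear and convincing evidence (weight is at least 77).
    (a): 81 ≥ 77 [met]
    (b): 88 − 6 = 82 ≥ 77 [met]
    (c): 90 − 8 = 82 ≥ 77 [met]
  Stage 1 is satisfied; the applicant continues to bear the burden.
Stage 2 — burden on applicant; standard: the balance of probabilities (weight is at least 49).
    (d): 50 − 2 = 48 < 49 [not met]
    (e): 52 ≥ 49 [met]
  Stage 2 not carried; the applicant fails its burden.
The authority prevails.

authority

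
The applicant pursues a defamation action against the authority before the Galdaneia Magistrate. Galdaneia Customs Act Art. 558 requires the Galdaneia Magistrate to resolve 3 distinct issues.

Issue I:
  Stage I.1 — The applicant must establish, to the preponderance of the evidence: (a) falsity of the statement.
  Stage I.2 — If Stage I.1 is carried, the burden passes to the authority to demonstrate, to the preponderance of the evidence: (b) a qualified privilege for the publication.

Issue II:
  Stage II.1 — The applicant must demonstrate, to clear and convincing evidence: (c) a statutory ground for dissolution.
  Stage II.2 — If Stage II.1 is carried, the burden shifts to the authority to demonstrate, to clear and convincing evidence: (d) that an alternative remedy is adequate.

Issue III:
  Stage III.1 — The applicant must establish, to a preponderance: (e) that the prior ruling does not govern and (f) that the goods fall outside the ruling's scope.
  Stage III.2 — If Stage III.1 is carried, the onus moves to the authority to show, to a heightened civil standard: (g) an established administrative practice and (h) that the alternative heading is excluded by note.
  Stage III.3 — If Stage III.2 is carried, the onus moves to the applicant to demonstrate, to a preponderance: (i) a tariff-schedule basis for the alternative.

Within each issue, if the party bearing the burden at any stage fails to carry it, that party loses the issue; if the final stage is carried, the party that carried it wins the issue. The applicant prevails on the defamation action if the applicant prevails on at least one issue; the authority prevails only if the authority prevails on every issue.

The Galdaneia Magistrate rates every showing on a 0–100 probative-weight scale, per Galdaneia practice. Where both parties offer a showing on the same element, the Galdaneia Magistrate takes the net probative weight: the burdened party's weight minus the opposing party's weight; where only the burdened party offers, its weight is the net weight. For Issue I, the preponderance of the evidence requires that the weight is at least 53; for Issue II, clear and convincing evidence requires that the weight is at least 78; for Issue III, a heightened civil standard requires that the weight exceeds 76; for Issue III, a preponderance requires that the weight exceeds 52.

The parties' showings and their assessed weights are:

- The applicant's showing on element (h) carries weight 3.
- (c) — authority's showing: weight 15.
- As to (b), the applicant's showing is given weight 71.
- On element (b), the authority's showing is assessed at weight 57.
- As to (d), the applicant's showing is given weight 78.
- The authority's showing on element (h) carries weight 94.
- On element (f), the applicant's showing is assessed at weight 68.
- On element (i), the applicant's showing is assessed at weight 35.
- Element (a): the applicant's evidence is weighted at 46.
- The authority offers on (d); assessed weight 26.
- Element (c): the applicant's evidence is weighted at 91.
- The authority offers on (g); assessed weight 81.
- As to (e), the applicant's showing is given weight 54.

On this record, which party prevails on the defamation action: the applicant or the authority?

— Issue I —
Stage I.1 — burden on applicant; standard: the preponderance of the evidence (weight is at least 53).
    (a): 46 < 53 [not met]
  Stage I.1 not carried; the applicant fails its burden.
The authority prevails on this issue.
— Issue II —
Stage II.1 — burden on applicant; standard: clear and convincing evidence (weight is at least 78).
    (c): 91 − 15 = 76 < 78 [not met]
  Not every element is met, so the applicant fails to carry Stage II.1.
The analysis ends at Stage II.1; the authority prevails on this issue.
— Issue III —
At Stage III.1 the applicant must meet a preponderance (weight exceeds 52): on (e) the weight is 54, which does exceed 52, so (e) meets the standard; on (f) the weight is 68, > 52, so (f) meets the standard.
  Stage III.1 carried; the burden shifts to the authority.
At Stage III.2 the authority must meet a heightened civil standard (weight exceeds 76): on (g) the weight is 81, which does exceed 76, so (g) meets the standard; on (h) the weight is 94 less the opposing 3 gives net 91, which does exceed 76, so (h) meets the standard.
  The authority carries Stage III.2; the applicant now bears the burden.
At Stage III.3 the applicant must meet a preponderance (weight exceeds 52): on (i) the weight is 35, ≤ 52, so (i) does not meet the standard.
  Not every element is met, so the applicant fails to carry Stage III.3.
The authority prevails on this issue.
Per-issue: Issue I → authority; Issue II → authority; Issue III → authority. The applicant must prevail on at least one issue; overall, the authority prevails.

authority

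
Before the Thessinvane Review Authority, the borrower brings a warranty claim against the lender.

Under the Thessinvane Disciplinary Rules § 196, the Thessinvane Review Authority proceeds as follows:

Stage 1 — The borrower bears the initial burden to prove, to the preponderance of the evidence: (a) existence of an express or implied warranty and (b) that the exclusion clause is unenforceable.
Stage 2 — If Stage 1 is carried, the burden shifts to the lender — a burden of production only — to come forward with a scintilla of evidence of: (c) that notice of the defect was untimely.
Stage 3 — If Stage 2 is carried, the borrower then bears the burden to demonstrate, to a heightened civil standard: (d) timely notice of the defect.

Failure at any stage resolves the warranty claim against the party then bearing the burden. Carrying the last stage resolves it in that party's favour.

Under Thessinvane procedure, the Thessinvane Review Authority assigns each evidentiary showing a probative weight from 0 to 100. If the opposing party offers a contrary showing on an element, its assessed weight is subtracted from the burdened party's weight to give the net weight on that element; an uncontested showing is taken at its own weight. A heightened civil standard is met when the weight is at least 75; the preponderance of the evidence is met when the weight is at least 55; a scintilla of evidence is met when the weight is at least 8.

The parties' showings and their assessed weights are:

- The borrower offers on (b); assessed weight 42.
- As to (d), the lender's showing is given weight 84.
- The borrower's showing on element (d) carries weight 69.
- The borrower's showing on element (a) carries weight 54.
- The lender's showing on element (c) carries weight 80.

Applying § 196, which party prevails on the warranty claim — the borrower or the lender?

lender

At Stage 1 the borrower must meet the preponderance of the evidence (weight is at least 55): on (a) the weight is 54, < 55, so (a) does not meet the standard; on (b) the weight is 42, < 55, so (b) does not meet the standard.
  Stage 1 not carried; the borrower fails its burden.
The lender prevails.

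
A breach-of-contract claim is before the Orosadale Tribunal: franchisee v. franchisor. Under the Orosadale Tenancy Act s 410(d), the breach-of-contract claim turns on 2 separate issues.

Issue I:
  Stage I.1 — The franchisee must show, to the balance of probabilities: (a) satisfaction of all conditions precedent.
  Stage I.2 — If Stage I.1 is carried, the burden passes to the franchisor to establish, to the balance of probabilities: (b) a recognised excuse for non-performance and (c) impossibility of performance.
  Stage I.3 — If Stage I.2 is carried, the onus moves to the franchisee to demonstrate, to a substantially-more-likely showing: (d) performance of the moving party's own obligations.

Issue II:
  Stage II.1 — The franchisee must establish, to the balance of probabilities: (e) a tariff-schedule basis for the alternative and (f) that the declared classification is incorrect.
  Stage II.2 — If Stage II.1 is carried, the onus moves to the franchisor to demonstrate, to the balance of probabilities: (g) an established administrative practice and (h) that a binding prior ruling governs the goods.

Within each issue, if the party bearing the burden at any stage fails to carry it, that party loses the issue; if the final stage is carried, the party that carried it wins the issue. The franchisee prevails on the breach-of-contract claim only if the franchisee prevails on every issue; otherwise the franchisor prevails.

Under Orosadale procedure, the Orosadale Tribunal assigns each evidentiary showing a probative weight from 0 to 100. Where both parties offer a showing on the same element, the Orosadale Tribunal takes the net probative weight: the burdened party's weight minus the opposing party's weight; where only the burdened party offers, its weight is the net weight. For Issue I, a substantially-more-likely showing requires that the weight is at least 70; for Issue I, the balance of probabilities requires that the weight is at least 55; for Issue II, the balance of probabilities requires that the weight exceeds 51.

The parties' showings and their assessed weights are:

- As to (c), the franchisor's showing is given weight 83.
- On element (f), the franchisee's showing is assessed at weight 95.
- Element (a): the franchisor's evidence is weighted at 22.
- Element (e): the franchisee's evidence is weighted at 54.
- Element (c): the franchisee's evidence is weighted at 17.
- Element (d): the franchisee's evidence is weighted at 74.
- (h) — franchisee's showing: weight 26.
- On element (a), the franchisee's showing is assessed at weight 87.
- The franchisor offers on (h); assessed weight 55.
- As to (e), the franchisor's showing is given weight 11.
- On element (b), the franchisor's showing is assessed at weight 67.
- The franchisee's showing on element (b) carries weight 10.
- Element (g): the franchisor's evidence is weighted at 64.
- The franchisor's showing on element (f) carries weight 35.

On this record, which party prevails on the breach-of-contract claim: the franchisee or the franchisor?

franchisor

— Issue I —
Stage I.1 — burden on franchisee; standard: the balance of probabilities (weight is at least 55).
    (a): 87 − 22 = 65 ≥ 55 [met]
  All elements met. The burden passes to the franchisor.
Stage I.2 — burden on franchisor; standard: the balance of probabilities (weight is at least 55).
    (b): 67 − 10 = 57 ≥ 55 [met]
    (c): 83 − 17 = 66 ≥ 55 [met]
  All elements met. The burden passes to the franchisee.
Stage I.3 — burden on franchisee; standard: a substantially-more-likely showing (weight is at least 70).
    (d): 74 ≥ 70 [met]
  All elements met at the final stage.
All stages carried — the franchisee prevails on this issue.
— Issue II —
Stage II.1 — burden on franchisee; standard: the balance of probabilities (weight exceeds 51).
    (e): 54 − 11 = 43 ≤ 51 [not met]
    (f): 95 − 35 = 60 > 51 [met]
  Not every element is met, so the franchisee fails to carry Stage II.1.
So the franchisor prevails on this issue.
Per-issue: Issue I → franchisee; Issue II → franchisor. The franchisee must prevail on every issue; overall, the franchisor prevails.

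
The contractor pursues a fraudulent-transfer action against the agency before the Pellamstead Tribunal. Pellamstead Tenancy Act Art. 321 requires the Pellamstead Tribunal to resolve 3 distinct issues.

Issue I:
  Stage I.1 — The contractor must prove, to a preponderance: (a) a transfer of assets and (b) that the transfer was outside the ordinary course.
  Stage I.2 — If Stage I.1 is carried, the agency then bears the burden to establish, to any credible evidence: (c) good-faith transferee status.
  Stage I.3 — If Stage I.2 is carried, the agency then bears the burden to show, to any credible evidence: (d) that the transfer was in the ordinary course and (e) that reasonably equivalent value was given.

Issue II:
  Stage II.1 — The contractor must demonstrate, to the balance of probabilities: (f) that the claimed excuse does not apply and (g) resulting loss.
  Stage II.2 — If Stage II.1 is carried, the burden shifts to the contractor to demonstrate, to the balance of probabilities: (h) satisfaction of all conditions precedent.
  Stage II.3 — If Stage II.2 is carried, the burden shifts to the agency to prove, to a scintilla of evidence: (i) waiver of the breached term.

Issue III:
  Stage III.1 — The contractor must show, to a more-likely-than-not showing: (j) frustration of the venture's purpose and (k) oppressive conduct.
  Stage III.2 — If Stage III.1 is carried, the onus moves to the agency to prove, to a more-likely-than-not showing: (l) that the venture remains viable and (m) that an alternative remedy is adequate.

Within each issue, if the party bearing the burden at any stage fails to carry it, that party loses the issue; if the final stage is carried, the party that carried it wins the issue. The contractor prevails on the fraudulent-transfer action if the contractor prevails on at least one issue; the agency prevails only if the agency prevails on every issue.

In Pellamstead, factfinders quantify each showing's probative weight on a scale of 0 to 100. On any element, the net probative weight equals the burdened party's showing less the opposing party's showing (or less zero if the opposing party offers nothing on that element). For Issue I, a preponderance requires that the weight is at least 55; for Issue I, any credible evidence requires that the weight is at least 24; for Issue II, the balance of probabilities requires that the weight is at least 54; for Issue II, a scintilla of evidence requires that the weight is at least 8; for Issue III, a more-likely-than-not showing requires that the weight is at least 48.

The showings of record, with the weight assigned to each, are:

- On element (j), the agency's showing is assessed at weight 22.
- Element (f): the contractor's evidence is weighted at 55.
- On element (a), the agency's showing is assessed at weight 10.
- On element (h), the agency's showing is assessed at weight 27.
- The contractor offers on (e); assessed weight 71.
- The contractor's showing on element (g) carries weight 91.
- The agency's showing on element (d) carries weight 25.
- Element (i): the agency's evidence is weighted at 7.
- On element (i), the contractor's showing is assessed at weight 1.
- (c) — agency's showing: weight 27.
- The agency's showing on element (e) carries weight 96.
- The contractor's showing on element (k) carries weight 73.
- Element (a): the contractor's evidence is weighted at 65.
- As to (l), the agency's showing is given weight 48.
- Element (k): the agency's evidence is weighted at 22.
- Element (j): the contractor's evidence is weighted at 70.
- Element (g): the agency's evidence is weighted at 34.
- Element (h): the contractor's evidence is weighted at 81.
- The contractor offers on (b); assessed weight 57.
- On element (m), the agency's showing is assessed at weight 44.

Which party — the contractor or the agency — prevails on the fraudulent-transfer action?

— Issue I —
Stage I.1 — burden on contractor; standard: a preponderance (weight is at least 55).
    (a): 65 − 10 = 55 ≥ 55 [met]
    (b): 57 ≥ 55 [met]
  The contractor carries Stage I.1; the agency now bears the burden.
Stage I.2 — burden on agency; standard: any credible evidence (weight is at least 24).
    (c): 27 ≥ 24 [met]
  Stage I.2 carried; the burden remains with the agency.
Stage I.3 — burden on agency; standard: any credible evidence (weight is at least 24).
    (d): 25 ≥ 24 [met]
    (e): 96 − 71 = 25 ≥ 24 [met]
  The agency carries the last stage.
Every stage carried; the agency prevails on this issue.
— Issue II —
Stage II.1 (contractor, the balance of probabilities, weight is at least 54): (f) 55 ≥ 54 — meets; (g) net 91−34=57 ≥ 54 — meets.
  Stage II.1 is satisfied; the contractor continues to bear the burden.
Stage II.2 (contractor, the balance of probabilities, weight is at least 54): (h) net 81−27=54 ≥ 54 — meets.
  Stage II.2 is satisfied; the onus moves to the agency.
Stage II.3 (agency, a scintilla of evidence, weight is at least 8): (i) net 7−1=6 < 8 — fails.
  Stage II.3 not carried; the agency fails its burden.
The analysis ends at Stage II.3; the contractor prevails on this issue.
— Issue III —
Stage III.1 — burden on contractor; standard: a more-likely-than-not showing (weight is at least 48).
    (j): 70 − 22 = 48 ≥ 48 [met]
    (k): 73 − 22 = 51 ≥ 48 [met]
  The contractor carries Stage III.1; the agency now bears the burden.
Stage III.2 — burden on agency; standard: a more-likely-than-not showing (weight is at least 48).
    (l): 48 ≥ 48 [met]
    (m): 44 < 48 [not met]
  Stage III.2 not carried; the agency fails its burden.
So the contractor prevails on this issue.
Per-issue: Issue I → agency; Issue II → contractor; Issue III → contractor. The contractor must prevail on at least one issue; overall, the contractor prevails.

contractor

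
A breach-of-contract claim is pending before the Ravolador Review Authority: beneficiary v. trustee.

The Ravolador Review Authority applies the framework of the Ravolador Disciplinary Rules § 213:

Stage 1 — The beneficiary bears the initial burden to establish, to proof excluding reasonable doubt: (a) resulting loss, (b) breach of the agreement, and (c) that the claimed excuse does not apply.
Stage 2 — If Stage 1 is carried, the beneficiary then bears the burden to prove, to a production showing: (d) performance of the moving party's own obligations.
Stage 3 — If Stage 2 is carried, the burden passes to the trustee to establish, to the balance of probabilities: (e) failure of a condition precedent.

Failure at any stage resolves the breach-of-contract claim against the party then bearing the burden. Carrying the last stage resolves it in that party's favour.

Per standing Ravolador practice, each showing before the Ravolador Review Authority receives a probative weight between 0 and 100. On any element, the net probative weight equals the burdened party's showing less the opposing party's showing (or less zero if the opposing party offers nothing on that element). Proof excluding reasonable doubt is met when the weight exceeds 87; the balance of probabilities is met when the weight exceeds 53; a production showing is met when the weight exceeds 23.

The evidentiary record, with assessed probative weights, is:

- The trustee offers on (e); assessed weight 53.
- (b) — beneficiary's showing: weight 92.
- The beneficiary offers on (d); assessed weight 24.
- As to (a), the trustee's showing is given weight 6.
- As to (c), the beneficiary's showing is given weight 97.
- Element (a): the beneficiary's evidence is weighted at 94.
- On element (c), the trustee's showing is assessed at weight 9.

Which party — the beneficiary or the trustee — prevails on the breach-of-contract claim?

At Stage 1 the beneficiary must meet proof excluding reasonable doubt (weight exceeds 87): on (a) the weight is 94 less the opposing 6 gives net 88, > 87, so (a) meets the standard; on (b) the weight is 92, which does exceed 87, so (b) meets the standard; on (c) the weight is 97 less the opposing 9 gives net 88, > 87, so (c) meets the standard.
  All elements met. The beneficiary retains the burden for Stage 2.
At Stage 2 the beneficiary must meet a production showing (weight exceeds 23): on (d) the weight is 24, which does exceed 23, so (d) meets the standard.
  The beneficiary carries Stage 2; the trustee now bears the burden.
At Stage 3 the trustee must meet the balance of probabilities (weight exceeds 53): on (e) the weight is 53, ≤ 53, so (e) does not meet the standard.
  Not every element is met, so the trustee fails to carry Stage 3.
The analysis ends at Stage 3; the beneficiary prevails.

beneficiary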